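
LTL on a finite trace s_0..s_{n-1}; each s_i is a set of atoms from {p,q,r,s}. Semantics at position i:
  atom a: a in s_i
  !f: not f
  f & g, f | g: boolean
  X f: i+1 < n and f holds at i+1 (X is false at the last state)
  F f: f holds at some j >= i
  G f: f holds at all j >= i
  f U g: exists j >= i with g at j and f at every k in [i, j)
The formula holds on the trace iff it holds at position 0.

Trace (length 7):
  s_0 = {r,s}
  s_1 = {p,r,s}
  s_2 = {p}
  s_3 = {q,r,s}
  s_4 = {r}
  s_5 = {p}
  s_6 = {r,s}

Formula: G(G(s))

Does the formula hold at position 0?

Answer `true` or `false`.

Answer: false

Derivation:
s_0={r,s}: G(G(s))=False G(s)=False s=True
s_1={p,r,s}: G(G(s))=False G(s)=False s=True
s_2={p}: G(G(s))=False G(s)=False s=False
s_3={q,r,s}: G(G(s))=False G(s)=False s=True
s_4={r}: G(G(s))=False G(s)=False s=False
s_5={p}: G(G(s))=False G(s)=False s=False
s_6={r,s}: G(G(s))=True G(s)=True s=True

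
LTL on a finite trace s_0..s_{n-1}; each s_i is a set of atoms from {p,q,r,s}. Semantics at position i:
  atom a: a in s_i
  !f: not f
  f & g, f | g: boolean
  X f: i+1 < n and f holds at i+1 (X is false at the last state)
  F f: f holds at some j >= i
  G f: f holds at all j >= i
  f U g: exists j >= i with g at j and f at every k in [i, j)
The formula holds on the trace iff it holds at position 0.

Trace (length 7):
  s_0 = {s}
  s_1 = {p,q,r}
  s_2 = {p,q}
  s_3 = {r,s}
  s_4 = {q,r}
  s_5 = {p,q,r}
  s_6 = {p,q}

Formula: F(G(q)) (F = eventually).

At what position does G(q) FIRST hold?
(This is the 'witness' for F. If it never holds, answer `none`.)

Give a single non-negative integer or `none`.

s_0={s}: G(q)=False q=False
s_1={p,q,r}: G(q)=False q=True
s_2={p,q}: G(q)=False q=True
s_3={r,s}: G(q)=False q=False
s_4={q,r}: G(q)=True q=True
s_5={p,q,r}: G(q)=True q=True
s_6={p,q}: G(q)=True q=True
F(G(q)) holds; first witness at position 4.

Answer: 4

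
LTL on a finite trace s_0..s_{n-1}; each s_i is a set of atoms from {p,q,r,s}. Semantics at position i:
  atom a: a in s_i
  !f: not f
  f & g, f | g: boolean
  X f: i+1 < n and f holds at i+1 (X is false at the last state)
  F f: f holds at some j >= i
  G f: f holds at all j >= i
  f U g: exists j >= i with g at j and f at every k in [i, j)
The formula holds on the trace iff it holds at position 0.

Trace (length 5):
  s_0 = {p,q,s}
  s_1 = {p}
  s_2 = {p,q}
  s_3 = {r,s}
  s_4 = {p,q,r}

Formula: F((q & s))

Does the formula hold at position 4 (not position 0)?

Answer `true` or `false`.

Answer: false

Derivation:
s_0={p,q,s}: F((q & s))=True (q & s)=True q=True s=True
s_1={p}: F((q & s))=False (q & s)=False q=False s=False
s_2={p,q}: F((q & s))=False (q & s)=False q=True s=False
s_3={r,s}: F((q & s))=False (q & s)=False q=False s=True
s_4={p,q,r}: F((q & s))=False (q & s)=False q=True s=False
Evaluating at position 4: result = False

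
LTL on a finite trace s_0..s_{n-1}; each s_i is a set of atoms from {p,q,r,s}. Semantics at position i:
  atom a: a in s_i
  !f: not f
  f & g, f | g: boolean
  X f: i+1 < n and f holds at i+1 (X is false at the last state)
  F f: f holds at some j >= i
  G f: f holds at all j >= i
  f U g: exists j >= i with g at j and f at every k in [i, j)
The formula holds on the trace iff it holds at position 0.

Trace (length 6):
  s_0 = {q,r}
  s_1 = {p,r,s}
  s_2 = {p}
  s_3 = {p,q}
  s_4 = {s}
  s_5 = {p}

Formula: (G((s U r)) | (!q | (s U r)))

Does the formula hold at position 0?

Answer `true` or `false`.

Answer: true

Derivation:
s_0={q,r}: (G((s U r)) | (!q | (s U r)))=True G((s U r))=False (s U r)=True s=False r=True (!q | (s U r))=True !q=False q=True
s_1={p,r,s}: (G((s U r)) | (!q | (s U r)))=True G((s U r))=False (s U r)=True s=True r=True (!q | (s U r))=True !q=True q=False
s_2={p}: (G((s U r)) | (!q | (s U r)))=True G((s U r))=False (s U r)=False s=False r=False (!q | (s U r))=True !q=True q=False
s_3={p,q}: (G((s U r)) | (!q | (s U r)))=False G((s U r))=False (s U r)=False s=False r=False (!q | (s U r))=False !q=False q=True
s_4={s}: (G((s U r)) | (!q | (s U r)))=True G((s U r))=False (s U r)=False s=True r=False (!q | (s U r))=True !q=True q=False
s_5={p}: (G((s U r)) | (!q | (s U r)))=True G((s U r))=False (s U r)=False s=False r=False (!q | (s U r))=True !q=True q=False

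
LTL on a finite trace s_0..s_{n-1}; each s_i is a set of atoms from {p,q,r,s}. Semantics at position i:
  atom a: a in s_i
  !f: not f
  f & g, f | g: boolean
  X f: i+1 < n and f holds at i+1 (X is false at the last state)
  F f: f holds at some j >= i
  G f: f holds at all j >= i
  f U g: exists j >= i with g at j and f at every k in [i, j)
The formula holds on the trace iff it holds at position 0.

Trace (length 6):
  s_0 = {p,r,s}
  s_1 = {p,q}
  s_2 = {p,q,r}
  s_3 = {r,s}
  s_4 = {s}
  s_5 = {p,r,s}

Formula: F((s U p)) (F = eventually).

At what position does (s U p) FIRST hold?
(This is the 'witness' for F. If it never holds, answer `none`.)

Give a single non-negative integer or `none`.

s_0={p,r,s}: (s U p)=True s=True p=True
s_1={p,q}: (s U p)=True s=False p=True
s_2={p,q,r}: (s U p)=True s=False p=True
s_3={r,s}: (s U p)=True s=True p=False
s_4={s}: (s U p)=True s=True p=False
s_5={p,r,s}: (s U p)=True s=True p=True
F((s U p)) holds; first witness at position 0.

Answer: 0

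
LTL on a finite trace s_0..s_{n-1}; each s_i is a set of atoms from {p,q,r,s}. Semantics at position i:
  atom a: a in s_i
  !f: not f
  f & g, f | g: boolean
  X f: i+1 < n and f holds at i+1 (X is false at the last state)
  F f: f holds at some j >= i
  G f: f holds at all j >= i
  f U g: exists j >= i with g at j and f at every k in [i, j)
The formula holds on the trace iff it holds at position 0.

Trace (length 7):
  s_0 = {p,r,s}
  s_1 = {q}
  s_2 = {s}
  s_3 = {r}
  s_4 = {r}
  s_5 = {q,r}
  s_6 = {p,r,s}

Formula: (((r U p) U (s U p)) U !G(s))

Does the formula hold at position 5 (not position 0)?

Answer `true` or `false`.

s_0={p,r,s}: (((r U p) U (s U p)) U !G(s))=True ((r U p) U (s U p))=True (r U p)=True r=True p=True (s U p)=True s=True !G(s)=True G(s)=False
s_1={q}: (((r U p) U (s U p)) U !G(s))=True ((r U p) U (s U p))=False (r U p)=False r=False p=False (s U p)=False s=False !G(s)=True G(s)=False
s_2={s}: (((r U p) U (s U p)) U !G(s))=True ((r U p) U (s U p))=False (r U p)=False r=False p=False (s U p)=False s=True !G(s)=True G(s)=False
s_3={r}: (((r U p) U (s U p)) U !G(s))=True ((r U p) U (s U p))=True (r U p)=True r=True p=False (s U p)=False s=False !G(s)=True G(s)=False
s_4={r}: (((r U p) U (s U p)) U !G(s))=True ((r U p) U (s U p))=True (r U p)=True r=True p=False (s U p)=False s=False !G(s)=True G(s)=False
s_5={q,r}: (((r U p) U (s U p)) U !G(s))=True ((r U p) U (s U p))=True (r U p)=True r=True p=False (s U p)=False s=False !G(s)=True G(s)=False
s_6={p,r,s}: (((r U p) U (s U p)) U !G(s))=False ((r U p) U (s U p))=True (r U p)=True r=True p=True (s U p)=True s=True !G(s)=False G(s)=True
Evaluating at position 5: result = True

Answer: true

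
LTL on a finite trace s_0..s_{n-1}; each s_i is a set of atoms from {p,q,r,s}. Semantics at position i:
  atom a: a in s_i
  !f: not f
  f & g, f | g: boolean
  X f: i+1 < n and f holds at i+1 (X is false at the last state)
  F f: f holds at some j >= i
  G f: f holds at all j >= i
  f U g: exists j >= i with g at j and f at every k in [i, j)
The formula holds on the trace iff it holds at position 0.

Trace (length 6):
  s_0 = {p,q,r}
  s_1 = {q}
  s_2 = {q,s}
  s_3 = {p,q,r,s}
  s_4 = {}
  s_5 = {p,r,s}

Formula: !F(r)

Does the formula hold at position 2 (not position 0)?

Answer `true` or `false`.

Answer: false

Derivation:
s_0={p,q,r}: !F(r)=False F(r)=True r=True
s_1={q}: !F(r)=False F(r)=True r=False
s_2={q,s}: !F(r)=False F(r)=True r=False
s_3={p,q,r,s}: !F(r)=False F(r)=True r=True
s_4={}: !F(r)=False F(r)=True r=False
s_5={p,r,s}: !F(r)=False F(r)=True r=True
Evaluating at position 2: result = False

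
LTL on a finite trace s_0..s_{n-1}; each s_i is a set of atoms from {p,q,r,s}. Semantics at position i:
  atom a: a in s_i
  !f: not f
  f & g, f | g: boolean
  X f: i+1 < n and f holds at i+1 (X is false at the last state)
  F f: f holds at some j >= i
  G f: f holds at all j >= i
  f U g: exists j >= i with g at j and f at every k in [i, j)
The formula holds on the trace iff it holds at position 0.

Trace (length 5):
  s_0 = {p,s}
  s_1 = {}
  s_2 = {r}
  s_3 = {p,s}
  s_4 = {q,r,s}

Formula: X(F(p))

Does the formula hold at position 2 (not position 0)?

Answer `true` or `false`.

s_0={p,s}: X(F(p))=True F(p)=True p=True
s_1={}: X(F(p))=True F(p)=True p=False
s_2={r}: X(F(p))=True F(p)=True p=False
s_3={p,s}: X(F(p))=False F(p)=True p=True
s_4={q,r,s}: X(F(p))=False F(p)=False p=False
Evaluating at position 2: result = True

Answer: true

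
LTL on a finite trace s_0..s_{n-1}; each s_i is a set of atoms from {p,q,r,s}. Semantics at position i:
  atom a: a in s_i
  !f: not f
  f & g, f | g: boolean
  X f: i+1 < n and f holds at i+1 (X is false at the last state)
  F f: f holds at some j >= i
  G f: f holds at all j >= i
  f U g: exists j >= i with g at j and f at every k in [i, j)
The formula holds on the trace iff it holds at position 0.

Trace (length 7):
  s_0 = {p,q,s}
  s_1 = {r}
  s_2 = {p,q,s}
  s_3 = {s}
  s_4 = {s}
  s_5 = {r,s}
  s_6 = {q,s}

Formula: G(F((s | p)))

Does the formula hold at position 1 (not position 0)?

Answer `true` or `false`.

s_0={p,q,s}: G(F((s | p)))=True F((s | p))=True (s | p)=True s=True p=True
s_1={r}: G(F((s | p)))=True F((s | p))=True (s | p)=False s=False p=False
s_2={p,q,s}: G(F((s | p)))=True F((s | p))=True (s | p)=True s=True p=True
s_3={s}: G(F((s | p)))=True F((s | p))=True (s | p)=True s=True p=False
s_4={s}: G(F((s | p)))=True F((s | p))=True (s | p)=True s=True p=False
s_5={r,s}: G(F((s | p)))=True F((s | p))=True (s | p)=True s=True p=False
s_6={q,s}: G(F((s | p)))=True F((s | p))=True (s | p)=True s=True p=False
Evaluating at position 1: result = True

Answer: true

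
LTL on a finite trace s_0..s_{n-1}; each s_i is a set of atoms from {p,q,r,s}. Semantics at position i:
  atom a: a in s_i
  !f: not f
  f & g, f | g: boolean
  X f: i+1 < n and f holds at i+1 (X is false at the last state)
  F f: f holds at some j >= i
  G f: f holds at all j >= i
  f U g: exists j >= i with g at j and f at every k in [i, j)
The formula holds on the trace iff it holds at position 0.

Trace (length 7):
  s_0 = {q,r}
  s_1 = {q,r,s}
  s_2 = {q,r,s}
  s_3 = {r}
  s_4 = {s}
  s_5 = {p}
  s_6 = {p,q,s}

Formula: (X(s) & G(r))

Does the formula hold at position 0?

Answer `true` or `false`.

s_0={q,r}: (X(s) & G(r))=False X(s)=True s=False G(r)=False r=True
s_1={q,r,s}: (X(s) & G(r))=False X(s)=True s=True G(r)=False r=True
s_2={q,r,s}: (X(s) & G(r))=False X(s)=False s=True G(r)=False r=True
s_3={r}: (X(s) & G(r))=False X(s)=True s=False G(r)=False r=True
s_4={s}: (X(s) & G(r))=False X(s)=False s=True G(r)=False r=False
s_5={p}: (X(s) & G(r))=False X(s)=True s=False G(r)=False r=False
s_6={p,q,s}: (X(s) & G(r))=False X(s)=False s=True G(r)=False r=False

Answer: false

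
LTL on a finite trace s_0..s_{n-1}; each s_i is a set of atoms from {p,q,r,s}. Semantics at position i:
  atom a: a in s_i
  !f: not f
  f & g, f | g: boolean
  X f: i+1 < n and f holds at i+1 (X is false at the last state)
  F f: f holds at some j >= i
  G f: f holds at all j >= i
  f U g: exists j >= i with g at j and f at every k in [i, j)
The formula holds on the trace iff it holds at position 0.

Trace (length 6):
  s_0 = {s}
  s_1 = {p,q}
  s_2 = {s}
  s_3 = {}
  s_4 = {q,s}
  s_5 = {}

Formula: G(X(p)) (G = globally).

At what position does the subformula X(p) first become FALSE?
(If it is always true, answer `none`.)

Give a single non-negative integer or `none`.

Answer: 1

Derivation:
s_0={s}: X(p)=True p=False
s_1={p,q}: X(p)=False p=True
s_2={s}: X(p)=False p=False
s_3={}: X(p)=False p=False
s_4={q,s}: X(p)=False p=False
s_5={}: X(p)=False p=False
G(X(p)) holds globally = False
First violation at position 1.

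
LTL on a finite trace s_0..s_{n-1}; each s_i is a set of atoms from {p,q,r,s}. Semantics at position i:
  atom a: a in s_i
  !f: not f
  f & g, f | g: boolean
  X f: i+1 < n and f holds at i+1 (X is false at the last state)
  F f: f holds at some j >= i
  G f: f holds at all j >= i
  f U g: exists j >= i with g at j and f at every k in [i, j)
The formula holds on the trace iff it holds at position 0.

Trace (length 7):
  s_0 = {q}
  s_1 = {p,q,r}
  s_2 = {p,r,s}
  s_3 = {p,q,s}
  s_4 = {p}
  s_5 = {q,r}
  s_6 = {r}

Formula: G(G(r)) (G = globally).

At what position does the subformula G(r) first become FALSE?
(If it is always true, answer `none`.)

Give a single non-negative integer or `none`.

s_0={q}: G(r)=False r=False
s_1={p,q,r}: G(r)=False r=True
s_2={p,r,s}: G(r)=False r=True
s_3={p,q,s}: G(r)=False r=False
s_4={p}: G(r)=False r=False
s_5={q,r}: G(r)=True r=True
s_6={r}: G(r)=True r=True
G(G(r)) holds globally = False
First violation at position 0.

Answer: 0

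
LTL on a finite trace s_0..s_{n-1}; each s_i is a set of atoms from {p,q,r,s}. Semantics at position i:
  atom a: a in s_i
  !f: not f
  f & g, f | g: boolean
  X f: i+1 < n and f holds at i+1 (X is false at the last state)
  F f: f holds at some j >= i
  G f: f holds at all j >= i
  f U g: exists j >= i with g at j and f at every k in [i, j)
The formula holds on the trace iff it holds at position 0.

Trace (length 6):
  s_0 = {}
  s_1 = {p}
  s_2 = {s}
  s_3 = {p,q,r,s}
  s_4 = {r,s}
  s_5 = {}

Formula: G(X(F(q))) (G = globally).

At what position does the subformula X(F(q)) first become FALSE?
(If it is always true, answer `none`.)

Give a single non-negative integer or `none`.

s_0={}: X(F(q))=True F(q)=True q=False
s_1={p}: X(F(q))=True F(q)=True q=False
s_2={s}: X(F(q))=True F(q)=True q=False
s_3={p,q,r,s}: X(F(q))=False F(q)=True q=True
s_4={r,s}: X(F(q))=False F(q)=False q=False
s_5={}: X(F(q))=False F(q)=False q=False
G(X(F(q))) holds globally = False
First violation at position 3.

Answer: 3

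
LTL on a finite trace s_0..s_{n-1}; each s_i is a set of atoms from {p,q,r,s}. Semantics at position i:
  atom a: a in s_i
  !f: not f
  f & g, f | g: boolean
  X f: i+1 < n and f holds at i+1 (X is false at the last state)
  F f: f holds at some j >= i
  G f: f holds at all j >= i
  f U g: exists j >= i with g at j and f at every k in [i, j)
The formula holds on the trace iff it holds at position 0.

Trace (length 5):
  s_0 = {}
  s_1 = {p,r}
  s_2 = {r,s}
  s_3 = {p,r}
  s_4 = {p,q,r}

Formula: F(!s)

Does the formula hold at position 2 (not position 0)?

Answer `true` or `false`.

Answer: true

Derivation:
s_0={}: F(!s)=True !s=True s=False
s_1={p,r}: F(!s)=True !s=True s=False
s_2={r,s}: F(!s)=True !s=False s=True
s_3={p,r}: F(!s)=True !s=True s=False
s_4={p,q,r}: F(!s)=True !s=True s=False
Evaluating at position 2: result = True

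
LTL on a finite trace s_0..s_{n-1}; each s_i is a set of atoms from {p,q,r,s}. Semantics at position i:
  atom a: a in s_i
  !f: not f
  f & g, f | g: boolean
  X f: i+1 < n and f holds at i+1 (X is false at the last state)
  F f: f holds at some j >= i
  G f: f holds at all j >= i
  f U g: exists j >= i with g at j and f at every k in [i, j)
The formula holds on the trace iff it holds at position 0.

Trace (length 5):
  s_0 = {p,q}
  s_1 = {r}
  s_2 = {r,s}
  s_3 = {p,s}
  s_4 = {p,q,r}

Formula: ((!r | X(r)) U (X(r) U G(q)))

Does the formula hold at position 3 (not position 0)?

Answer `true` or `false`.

s_0={p,q}: ((!r | X(r)) U (X(r) U G(q)))=False (!r | X(r))=True !r=True r=False X(r)=True (X(r) U G(q))=False G(q)=False q=True
s_1={r}: ((!r | X(r)) U (X(r) U G(q)))=False (!r | X(r))=True !r=False r=True X(r)=True (X(r) U G(q))=False G(q)=False q=False
s_2={r,s}: ((!r | X(r)) U (X(r) U G(q)))=False (!r | X(r))=False !r=False r=True X(r)=False (X(r) U G(q))=False G(q)=False q=False
s_3={p,s}: ((!r | X(r)) U (X(r) U G(q)))=True (!r | X(r))=True !r=True r=False X(r)=True (X(r) U G(q))=True G(q)=False q=False
s_4={p,q,r}: ((!r | X(r)) U (X(r) U G(q)))=True (!r | X(r))=False !r=False r=True X(r)=False (X(r) U G(q))=True G(q)=True q=True
Evaluating at position 3: result = True

Answer: true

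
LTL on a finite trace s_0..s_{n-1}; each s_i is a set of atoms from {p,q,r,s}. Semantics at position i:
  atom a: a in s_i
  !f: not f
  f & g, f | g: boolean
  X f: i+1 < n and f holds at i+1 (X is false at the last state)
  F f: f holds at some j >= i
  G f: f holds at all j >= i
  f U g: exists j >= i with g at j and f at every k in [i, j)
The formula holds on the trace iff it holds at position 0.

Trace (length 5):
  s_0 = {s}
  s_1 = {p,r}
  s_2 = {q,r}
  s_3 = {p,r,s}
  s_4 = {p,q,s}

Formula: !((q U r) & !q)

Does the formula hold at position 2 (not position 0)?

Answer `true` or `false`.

s_0={s}: !((q U r) & !q)=True ((q U r) & !q)=False (q U r)=False q=False r=False !q=True
s_1={p,r}: !((q U r) & !q)=False ((q U r) & !q)=True (q U r)=True q=False r=True !q=True
s_2={q,r}: !((q U r) & !q)=True ((q U r) & !q)=False (q U r)=True q=True r=True !q=False
s_3={p,r,s}: !((q U r) & !q)=False ((q U r) & !q)=True (q U r)=True q=False r=True !q=True
s_4={p,q,s}: !((q U r) & !q)=True ((q U r) & !q)=False (q U r)=False q=True r=False !q=False
Evaluating at position 2: result = True

Answer: true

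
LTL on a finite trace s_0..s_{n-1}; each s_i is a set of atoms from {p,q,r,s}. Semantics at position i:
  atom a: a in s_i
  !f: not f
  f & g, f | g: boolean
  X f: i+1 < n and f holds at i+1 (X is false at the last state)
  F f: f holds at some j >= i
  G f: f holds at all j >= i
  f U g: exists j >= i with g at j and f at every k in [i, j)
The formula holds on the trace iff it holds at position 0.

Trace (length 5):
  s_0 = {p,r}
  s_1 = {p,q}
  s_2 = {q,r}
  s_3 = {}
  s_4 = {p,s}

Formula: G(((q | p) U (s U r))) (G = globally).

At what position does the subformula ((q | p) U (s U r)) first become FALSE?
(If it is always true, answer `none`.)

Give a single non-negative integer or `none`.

Answer: 3

Derivation:
s_0={p,r}: ((q | p) U (s U r))=True (q | p)=True q=False p=True (s U r)=True s=False r=True
s_1={p,q}: ((q | p) U (s U r))=True (q | p)=True q=True p=True (s U r)=False s=False r=False
s_2={q,r}: ((q | p) U (s U r))=True (q | p)=True q=True p=False (s U r)=True s=False r=True
s_3={}: ((q | p) U (s U r))=False (q | p)=False q=False p=False (s U r)=False s=False r=False
s_4={p,s}: ((q | p) U (s U r))=False (q | p)=True q=False p=True (s U r)=False s=True r=False
G(((q | p) U (s U r))) holds globally = False
First violation at position 3.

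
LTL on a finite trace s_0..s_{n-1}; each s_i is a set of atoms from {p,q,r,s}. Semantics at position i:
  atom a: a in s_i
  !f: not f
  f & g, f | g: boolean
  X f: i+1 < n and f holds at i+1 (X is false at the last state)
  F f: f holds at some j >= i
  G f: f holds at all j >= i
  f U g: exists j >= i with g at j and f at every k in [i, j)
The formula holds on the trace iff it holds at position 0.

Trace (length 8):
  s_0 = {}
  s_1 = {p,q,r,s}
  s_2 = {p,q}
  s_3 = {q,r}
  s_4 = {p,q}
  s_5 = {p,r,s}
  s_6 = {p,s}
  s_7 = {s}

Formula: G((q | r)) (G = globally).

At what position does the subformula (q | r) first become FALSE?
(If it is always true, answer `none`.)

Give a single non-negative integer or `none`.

Answer: 0

Derivation:
s_0={}: (q | r)=False q=False r=False
s_1={p,q,r,s}: (q | r)=True q=True r=True
s_2={p,q}: (q | r)=True q=True r=False
s_3={q,r}: (q | r)=True q=True r=True
s_4={p,q}: (q | r)=True q=True r=False
s_5={p,r,s}: (q | r)=True q=False r=True
s_6={p,s}: (q | r)=False q=False r=False
s_7={s}: (q | r)=False q=False r=False
G((q | r)) holds globally = False
First violation at position 0.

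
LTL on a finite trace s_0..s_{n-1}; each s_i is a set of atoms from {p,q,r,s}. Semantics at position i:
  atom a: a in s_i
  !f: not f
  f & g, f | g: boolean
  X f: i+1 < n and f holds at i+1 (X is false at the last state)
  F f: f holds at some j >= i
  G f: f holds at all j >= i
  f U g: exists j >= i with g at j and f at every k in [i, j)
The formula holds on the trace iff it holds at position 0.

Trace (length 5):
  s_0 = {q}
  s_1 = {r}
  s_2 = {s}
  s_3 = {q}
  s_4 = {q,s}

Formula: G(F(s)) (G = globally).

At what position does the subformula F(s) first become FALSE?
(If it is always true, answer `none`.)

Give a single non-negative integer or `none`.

Answer: none

Derivation:
s_0={q}: F(s)=True s=False
s_1={r}: F(s)=True s=False
s_2={s}: F(s)=True s=True
s_3={q}: F(s)=True s=False
s_4={q,s}: F(s)=True s=True
G(F(s)) holds globally = True
No violation — formula holds at every position.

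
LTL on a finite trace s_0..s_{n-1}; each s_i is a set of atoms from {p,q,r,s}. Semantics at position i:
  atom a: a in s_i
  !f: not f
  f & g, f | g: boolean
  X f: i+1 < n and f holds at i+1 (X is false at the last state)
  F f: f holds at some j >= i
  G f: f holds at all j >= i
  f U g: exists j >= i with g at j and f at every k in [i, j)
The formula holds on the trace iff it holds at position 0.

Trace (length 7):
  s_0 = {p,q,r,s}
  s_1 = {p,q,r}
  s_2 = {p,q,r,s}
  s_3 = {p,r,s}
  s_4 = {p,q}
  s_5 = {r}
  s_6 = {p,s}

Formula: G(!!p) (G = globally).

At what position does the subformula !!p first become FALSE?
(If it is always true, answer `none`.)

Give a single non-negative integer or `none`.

Answer: 5

Derivation:
s_0={p,q,r,s}: !!p=True !p=False p=True
s_1={p,q,r}: !!p=True !p=False p=True
s_2={p,q,r,s}: !!p=True !p=False p=True
s_3={p,r,s}: !!p=True !p=False p=True
s_4={p,q}: !!p=True !p=False p=True
s_5={r}: !!p=False !p=True p=False
s_6={p,s}: !!p=True !p=False p=True
G(!!p) holds globally = False
First violation at position 5.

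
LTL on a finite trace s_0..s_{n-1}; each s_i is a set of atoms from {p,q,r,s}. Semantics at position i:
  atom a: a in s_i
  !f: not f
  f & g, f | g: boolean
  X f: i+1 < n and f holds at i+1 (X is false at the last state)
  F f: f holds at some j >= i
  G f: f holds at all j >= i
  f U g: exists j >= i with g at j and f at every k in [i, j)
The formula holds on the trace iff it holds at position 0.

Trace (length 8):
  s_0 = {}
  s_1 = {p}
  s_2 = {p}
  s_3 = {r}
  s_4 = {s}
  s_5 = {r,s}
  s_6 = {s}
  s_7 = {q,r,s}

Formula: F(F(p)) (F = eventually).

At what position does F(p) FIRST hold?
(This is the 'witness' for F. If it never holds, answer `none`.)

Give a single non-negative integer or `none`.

s_0={}: F(p)=True p=False
s_1={p}: F(p)=True p=True
s_2={p}: F(p)=True p=True
s_3={r}: F(p)=False p=False
s_4={s}: F(p)=False p=False
s_5={r,s}: F(p)=False p=False
s_6={s}: F(p)=False p=False
s_7={q,r,s}: F(p)=False p=False
F(F(p)) holds; first witness at position 0.

Answer: 0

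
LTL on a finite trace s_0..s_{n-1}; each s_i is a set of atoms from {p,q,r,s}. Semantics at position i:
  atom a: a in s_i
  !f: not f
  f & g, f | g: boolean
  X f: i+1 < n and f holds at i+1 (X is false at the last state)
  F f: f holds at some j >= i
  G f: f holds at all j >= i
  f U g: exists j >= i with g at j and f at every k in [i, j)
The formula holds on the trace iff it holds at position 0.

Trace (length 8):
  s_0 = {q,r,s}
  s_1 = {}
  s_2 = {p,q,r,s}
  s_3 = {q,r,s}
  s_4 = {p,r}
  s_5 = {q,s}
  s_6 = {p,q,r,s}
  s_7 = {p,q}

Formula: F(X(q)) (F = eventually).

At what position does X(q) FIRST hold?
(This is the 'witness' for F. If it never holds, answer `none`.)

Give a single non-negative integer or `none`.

s_0={q,r,s}: X(q)=False q=True
s_1={}: X(q)=True q=False
s_2={p,q,r,s}: X(q)=True q=True
s_3={q,r,s}: X(q)=False q=True
s_4={p,r}: X(q)=True q=False
s_5={q,s}: X(q)=True q=True
s_6={p,q,r,s}: X(q)=True q=True
s_7={p,q}: X(q)=False q=True
F(X(q)) holds; first witness at position 1.

Answer: 1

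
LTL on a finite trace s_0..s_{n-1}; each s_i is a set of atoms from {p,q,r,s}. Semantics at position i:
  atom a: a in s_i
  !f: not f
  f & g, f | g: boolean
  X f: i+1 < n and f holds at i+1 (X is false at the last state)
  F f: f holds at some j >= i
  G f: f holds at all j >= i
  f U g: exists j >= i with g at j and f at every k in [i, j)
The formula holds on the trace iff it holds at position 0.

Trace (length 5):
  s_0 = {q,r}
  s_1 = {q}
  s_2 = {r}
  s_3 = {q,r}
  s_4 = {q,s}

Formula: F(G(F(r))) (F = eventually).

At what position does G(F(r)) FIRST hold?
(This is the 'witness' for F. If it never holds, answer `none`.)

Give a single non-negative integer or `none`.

Answer: none

Derivation:
s_0={q,r}: G(F(r))=False F(r)=True r=True
s_1={q}: G(F(r))=False F(r)=True r=False
s_2={r}: G(F(r))=False F(r)=True r=True
s_3={q,r}: G(F(r))=False F(r)=True r=True
s_4={q,s}: G(F(r))=False F(r)=False r=False
F(G(F(r))) does not hold (no witness exists).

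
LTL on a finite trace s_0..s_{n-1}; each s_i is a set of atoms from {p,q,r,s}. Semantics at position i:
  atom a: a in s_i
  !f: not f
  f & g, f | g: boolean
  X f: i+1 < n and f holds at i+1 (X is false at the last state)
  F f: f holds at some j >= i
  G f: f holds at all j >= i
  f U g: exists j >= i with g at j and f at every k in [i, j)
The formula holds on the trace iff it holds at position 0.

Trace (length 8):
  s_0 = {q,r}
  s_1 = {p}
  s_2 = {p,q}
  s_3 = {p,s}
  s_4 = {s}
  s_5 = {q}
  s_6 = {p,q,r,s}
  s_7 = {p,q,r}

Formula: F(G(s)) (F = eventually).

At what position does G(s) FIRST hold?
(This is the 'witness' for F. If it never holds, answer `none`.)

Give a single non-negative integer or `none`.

Answer: none

Derivation:
s_0={q,r}: G(s)=False s=False
s_1={p}: G(s)=False s=False
s_2={p,q}: G(s)=False s=False
s_3={p,s}: G(s)=False s=True
s_4={s}: G(s)=False s=True
s_5={q}: G(s)=False s=False
s_6={p,q,r,s}: G(s)=False s=True
s_7={p,q,r}: G(s)=False s=False
F(G(s)) does not hold (no witness exists).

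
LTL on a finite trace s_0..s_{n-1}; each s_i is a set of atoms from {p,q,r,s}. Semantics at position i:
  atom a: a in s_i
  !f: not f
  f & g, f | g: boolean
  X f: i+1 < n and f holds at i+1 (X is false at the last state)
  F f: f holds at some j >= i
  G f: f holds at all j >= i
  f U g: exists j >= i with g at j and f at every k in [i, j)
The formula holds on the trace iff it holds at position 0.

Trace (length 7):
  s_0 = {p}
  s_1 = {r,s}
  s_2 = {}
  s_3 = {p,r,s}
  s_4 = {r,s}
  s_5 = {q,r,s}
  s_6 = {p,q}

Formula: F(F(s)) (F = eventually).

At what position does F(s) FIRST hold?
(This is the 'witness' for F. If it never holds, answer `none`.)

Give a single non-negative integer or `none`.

Answer: 0

Derivation:
s_0={p}: F(s)=True s=False
s_1={r,s}: F(s)=True s=True
s_2={}: F(s)=True s=False
s_3={p,r,s}: F(s)=True s=True
s_4={r,s}: F(s)=True s=True
s_5={q,r,s}: F(s)=True s=True
s_6={p,q}: F(s)=False s=False
F(F(s)) holds; first witness at position 0.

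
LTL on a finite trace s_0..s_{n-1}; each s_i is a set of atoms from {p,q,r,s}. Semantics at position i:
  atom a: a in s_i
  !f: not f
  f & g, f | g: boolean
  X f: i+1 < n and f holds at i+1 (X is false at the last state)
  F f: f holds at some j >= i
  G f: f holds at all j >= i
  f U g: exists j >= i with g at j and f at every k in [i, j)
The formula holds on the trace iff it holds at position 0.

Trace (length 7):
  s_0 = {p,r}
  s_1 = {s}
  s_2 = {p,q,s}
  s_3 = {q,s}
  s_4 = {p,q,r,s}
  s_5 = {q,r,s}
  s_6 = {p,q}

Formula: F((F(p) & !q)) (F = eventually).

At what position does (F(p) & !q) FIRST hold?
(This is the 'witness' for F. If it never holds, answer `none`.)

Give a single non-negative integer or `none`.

Answer: 0

Derivation:
s_0={p,r}: (F(p) & !q)=True F(p)=True p=True !q=True q=False
s_1={s}: (F(p) & !q)=True F(p)=True p=False !q=True q=False
s_2={p,q,s}: (F(p) & !q)=False F(p)=True p=True !q=False q=True
s_3={q,s}: (F(p) & !q)=False F(p)=True p=False !q=False q=True
s_4={p,q,r,s}: (F(p) & !q)=False F(p)=True p=True !q=False q=True
s_5={q,r,s}: (F(p) & !q)=False F(p)=True p=False !q=False q=True
s_6={p,q}: (F(p) & !q)=False F(p)=True p=True !q=False q=True
F((F(p) & !q)) holds; first witness at position 0.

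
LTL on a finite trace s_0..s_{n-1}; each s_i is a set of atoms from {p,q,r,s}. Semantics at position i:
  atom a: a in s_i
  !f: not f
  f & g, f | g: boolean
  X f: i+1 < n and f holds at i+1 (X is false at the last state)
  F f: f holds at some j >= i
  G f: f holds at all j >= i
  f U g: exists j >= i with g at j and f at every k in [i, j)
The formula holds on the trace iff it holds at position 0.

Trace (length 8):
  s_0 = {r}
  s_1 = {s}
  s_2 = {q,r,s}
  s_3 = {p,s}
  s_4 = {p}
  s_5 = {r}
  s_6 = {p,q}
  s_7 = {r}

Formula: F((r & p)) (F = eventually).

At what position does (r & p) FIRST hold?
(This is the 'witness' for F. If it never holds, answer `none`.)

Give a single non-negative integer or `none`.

Answer: none

Derivation:
s_0={r}: (r & p)=False r=True p=False
s_1={s}: (r & p)=False r=False p=False
s_2={q,r,s}: (r & p)=False r=True p=False
s_3={p,s}: (r & p)=False r=False p=True
s_4={p}: (r & p)=False r=False p=True
s_5={r}: (r & p)=False r=True p=False
s_6={p,q}: (r & p)=False r=False p=True
s_7={r}: (r & p)=False r=True p=False
F((r & p)) does not hold (no witness exists).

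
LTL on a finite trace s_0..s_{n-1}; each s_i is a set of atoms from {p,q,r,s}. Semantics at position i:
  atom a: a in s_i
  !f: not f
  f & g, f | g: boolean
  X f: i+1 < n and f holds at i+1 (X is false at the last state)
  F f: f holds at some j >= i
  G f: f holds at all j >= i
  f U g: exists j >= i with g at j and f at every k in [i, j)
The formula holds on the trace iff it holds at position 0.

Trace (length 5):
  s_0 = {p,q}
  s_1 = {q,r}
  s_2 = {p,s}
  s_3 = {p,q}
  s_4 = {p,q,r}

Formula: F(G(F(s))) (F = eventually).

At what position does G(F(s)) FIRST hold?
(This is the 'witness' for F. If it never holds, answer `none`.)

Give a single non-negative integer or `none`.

Answer: none

Derivation:
s_0={p,q}: G(F(s))=False F(s)=True s=False
s_1={q,r}: G(F(s))=False F(s)=True s=False
s_2={p,s}: G(F(s))=False F(s)=True s=True
s_3={p,q}: G(F(s))=False F(s)=False s=False
s_4={p,q,r}: G(F(s))=False F(s)=False s=False
F(G(F(s))) does not hold (no witness exists).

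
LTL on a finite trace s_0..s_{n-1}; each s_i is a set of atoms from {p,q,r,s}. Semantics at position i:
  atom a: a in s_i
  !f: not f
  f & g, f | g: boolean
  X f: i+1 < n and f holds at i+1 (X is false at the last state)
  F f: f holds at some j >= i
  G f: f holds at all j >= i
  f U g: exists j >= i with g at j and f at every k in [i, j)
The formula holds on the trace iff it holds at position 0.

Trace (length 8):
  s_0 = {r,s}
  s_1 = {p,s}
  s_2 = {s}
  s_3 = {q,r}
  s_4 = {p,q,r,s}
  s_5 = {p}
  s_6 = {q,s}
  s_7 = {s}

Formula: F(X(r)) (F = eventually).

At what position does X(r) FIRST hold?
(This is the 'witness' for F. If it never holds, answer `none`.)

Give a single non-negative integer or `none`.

Answer: 2

Derivation:
s_0={r,s}: X(r)=False r=True
s_1={p,s}: X(r)=False r=False
s_2={s}: X(r)=True r=False
s_3={q,r}: X(r)=True r=True
s_4={p,q,r,s}: X(r)=False r=True
s_5={p}: X(r)=False r=False
s_6={q,s}: X(r)=False r=False
s_7={s}: X(r)=False r=False
F(X(r)) holds; first witness at position 2.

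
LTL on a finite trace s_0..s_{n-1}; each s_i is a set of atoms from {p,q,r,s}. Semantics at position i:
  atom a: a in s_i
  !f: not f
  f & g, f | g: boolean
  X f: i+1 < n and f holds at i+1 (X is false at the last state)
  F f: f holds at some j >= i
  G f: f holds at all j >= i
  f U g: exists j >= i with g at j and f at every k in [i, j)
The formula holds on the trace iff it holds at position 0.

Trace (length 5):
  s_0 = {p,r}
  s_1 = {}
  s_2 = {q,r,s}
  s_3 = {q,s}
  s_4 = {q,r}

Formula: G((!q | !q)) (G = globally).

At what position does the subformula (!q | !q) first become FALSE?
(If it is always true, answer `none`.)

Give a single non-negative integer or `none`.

Answer: 2

Derivation:
s_0={p,r}: (!q | !q)=True !q=True q=False
s_1={}: (!q | !q)=True !q=True q=False
s_2={q,r,s}: (!q | !q)=False !q=False q=True
s_3={q,s}: (!q | !q)=False !q=False q=True
s_4={q,r}: (!q | !q)=False !q=False q=True
G((!q | !q)) holds globally = False
First violation at position 2.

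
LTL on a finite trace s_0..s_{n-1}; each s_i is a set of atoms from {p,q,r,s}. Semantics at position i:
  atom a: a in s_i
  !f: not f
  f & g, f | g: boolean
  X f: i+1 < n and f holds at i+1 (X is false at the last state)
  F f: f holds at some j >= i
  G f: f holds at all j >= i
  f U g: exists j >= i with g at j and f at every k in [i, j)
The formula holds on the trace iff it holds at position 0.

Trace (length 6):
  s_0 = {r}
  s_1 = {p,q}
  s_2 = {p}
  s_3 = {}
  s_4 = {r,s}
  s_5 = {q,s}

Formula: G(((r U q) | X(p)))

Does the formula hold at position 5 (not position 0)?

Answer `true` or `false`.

s_0={r}: G(((r U q) | X(p)))=False ((r U q) | X(p))=True (r U q)=True r=True q=False X(p)=True p=False
s_1={p,q}: G(((r U q) | X(p)))=False ((r U q) | X(p))=True (r U q)=True r=False q=True X(p)=True p=True
s_2={p}: G(((r U q) | X(p)))=False ((r U q) | X(p))=False (r U q)=False r=False q=False X(p)=False p=True
s_3={}: G(((r U q) | X(p)))=False ((r U q) | X(p))=False (r U q)=False r=False q=False X(p)=False p=False
s_4={r,s}: G(((r U q) | X(p)))=True ((r U q) | X(p))=True (r U q)=True r=True q=False X(p)=False p=False
s_5={q,s}: G(((r U q) | X(p)))=True ((r U q) | X(p))=True (r U q)=True r=False q=True X(p)=False p=False
Evaluating at position 5: result = True

Answer: true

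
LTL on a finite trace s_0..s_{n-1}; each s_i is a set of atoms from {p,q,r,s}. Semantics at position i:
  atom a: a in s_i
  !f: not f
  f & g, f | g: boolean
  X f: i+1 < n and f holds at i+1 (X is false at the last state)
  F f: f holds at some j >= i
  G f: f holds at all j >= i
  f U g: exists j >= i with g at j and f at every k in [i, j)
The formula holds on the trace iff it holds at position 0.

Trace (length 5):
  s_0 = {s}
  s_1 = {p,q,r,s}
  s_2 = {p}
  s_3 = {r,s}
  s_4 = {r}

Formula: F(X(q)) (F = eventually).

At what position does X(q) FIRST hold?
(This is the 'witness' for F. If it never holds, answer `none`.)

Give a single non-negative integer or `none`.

s_0={s}: X(q)=True q=False
s_1={p,q,r,s}: X(q)=False q=True
s_2={p}: X(q)=False q=False
s_3={r,s}: X(q)=False q=False
s_4={r}: X(q)=False q=False
F(X(q)) holds; first witness at position 0.

Answer: 0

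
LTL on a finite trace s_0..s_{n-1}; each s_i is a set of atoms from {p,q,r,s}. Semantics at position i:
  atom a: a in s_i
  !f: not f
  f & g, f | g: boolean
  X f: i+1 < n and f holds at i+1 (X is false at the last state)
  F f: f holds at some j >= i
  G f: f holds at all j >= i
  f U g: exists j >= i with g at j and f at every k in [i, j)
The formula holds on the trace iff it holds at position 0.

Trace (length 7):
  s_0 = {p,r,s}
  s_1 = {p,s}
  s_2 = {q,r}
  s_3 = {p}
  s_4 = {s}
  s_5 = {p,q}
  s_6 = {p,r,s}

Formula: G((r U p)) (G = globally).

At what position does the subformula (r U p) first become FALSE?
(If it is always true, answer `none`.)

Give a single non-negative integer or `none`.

s_0={p,r,s}: (r U p)=True r=True p=True
s_1={p,s}: (r U p)=True r=False p=True
s_2={q,r}: (r U p)=True r=True p=False
s_3={p}: (r U p)=True r=False p=True
s_4={s}: (r U p)=False r=False p=False
s_5={p,q}: (r U p)=True r=False p=True
s_6={p,r,s}: (r U p)=True r=True p=True
G((r U p)) holds globally = False
First violation at position 4.

Answer: 4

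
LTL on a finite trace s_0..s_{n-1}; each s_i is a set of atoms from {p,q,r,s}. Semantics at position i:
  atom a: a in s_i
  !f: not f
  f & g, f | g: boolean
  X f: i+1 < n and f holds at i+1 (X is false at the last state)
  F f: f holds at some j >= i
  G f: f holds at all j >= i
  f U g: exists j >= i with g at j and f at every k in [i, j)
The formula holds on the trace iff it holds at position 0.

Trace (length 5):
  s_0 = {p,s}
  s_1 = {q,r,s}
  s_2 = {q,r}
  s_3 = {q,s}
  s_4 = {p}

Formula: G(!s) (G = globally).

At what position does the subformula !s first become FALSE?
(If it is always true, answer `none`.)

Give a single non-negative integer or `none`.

s_0={p,s}: !s=False s=True
s_1={q,r,s}: !s=False s=True
s_2={q,r}: !s=True s=False
s_3={q,s}: !s=False s=True
s_4={p}: !s=True s=False
G(!s) holds globally = False
First violation at position 0.

Answer: 0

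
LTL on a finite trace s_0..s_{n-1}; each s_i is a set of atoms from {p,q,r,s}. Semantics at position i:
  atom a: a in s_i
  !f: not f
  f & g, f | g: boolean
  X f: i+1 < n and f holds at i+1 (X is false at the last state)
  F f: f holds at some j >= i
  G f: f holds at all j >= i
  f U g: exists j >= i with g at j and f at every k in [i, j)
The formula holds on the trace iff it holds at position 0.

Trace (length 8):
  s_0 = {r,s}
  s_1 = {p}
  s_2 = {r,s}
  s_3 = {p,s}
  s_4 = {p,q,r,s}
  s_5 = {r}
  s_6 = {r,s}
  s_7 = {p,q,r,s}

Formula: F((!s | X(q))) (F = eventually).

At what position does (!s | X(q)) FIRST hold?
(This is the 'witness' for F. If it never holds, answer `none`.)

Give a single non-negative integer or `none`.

Answer: 1

Derivation:
s_0={r,s}: (!s | X(q))=False !s=False s=True X(q)=False q=False
s_1={p}: (!s | X(q))=True !s=True s=False X(q)=False q=False
s_2={r,s}: (!s | X(q))=False !s=False s=True X(q)=False q=False
s_3={p,s}: (!s | X(q))=True !s=False s=True X(q)=True q=False
s_4={p,q,r,s}: (!s | X(q))=False !s=False s=True X(q)=False q=True
s_5={r}: (!s | X(q))=True !s=True s=False X(q)=False q=False
s_6={r,s}: (!s | X(q))=True !s=False s=True X(q)=True q=False
s_7={p,q,r,s}: (!s | X(q))=False !s=False s=True X(q)=False q=True
F((!s | X(q))) holds; first witness at position 1.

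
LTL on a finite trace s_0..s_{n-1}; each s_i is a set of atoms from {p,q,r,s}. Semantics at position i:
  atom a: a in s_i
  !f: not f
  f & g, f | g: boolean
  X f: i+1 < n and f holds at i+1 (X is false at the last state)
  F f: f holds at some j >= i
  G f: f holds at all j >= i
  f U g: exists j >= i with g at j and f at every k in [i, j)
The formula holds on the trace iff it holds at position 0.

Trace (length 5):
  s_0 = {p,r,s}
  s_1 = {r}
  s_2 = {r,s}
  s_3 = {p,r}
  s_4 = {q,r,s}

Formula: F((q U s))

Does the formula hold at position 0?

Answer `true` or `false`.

Answer: true

Derivation:
s_0={p,r,s}: F((q U s))=True (q U s)=True q=False s=True
s_1={r}: F((q U s))=True (q U s)=False q=False s=False
s_2={r,s}: F((q U s))=True (q U s)=True q=False s=True
s_3={p,r}: F((q U s))=True (q U s)=False q=False s=False
s_4={q,r,s}: F((q U s))=True (q U s)=True q=True s=True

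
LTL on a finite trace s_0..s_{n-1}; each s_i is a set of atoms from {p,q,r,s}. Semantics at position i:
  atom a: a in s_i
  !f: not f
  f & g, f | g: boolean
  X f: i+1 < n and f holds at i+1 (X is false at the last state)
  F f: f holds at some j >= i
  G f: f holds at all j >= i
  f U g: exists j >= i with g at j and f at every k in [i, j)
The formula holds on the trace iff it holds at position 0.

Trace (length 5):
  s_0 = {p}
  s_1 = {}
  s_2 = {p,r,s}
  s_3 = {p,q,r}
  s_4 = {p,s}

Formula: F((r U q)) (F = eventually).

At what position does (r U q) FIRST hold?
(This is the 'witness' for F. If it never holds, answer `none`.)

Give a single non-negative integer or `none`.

Answer: 2

Derivation:
s_0={p}: (r U q)=False r=False q=False
s_1={}: (r U q)=False r=False q=False
s_2={p,r,s}: (r U q)=True r=True q=False
s_3={p,q,r}: (r U q)=True r=True q=True
s_4={p,s}: (r U q)=False r=False q=False
F((r U q)) holds; first witness at position 2.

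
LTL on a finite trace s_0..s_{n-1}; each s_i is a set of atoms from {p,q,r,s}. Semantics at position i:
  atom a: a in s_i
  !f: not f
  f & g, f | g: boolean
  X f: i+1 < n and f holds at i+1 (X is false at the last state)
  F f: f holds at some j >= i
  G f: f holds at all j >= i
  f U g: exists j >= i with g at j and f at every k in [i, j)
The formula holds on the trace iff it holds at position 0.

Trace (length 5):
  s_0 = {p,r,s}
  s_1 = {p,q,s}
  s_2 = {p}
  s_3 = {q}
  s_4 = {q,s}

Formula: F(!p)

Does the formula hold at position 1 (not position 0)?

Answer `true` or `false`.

Answer: true

Derivation:
s_0={p,r,s}: F(!p)=True !p=False p=True
s_1={p,q,s}: F(!p)=True !p=False p=True
s_2={p}: F(!p)=True !p=False p=True
s_3={q}: F(!p)=True !p=True p=False
s_4={q,s}: F(!p)=True !p=True p=False
Evaluating at position 1: result = True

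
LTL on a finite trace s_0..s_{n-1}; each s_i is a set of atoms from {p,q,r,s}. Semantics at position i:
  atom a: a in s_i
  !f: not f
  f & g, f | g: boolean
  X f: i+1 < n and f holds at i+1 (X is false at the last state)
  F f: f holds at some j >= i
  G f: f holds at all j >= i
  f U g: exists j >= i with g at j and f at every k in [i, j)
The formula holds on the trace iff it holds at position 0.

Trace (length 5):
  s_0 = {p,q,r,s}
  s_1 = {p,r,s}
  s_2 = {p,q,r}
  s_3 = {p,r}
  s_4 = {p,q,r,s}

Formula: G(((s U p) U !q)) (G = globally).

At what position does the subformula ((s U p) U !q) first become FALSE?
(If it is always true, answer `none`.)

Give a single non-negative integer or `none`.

s_0={p,q,r,s}: ((s U p) U !q)=True (s U p)=True s=True p=True !q=False q=True
s_1={p,r,s}: ((s U p) U !q)=True (s U p)=True s=True p=True !q=True q=False
s_2={p,q,r}: ((s U p) U !q)=True (s U p)=True s=False p=True !q=False q=True
s_3={p,r}: ((s U p) U !q)=True (s U p)=True s=False p=True !q=True q=False
s_4={p,q,r,s}: ((s U p) U !q)=False (s U p)=True s=True p=True !q=False q=True
G(((s U p) U !q)) holds globally = False
First violation at position 4.

Answer: 4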